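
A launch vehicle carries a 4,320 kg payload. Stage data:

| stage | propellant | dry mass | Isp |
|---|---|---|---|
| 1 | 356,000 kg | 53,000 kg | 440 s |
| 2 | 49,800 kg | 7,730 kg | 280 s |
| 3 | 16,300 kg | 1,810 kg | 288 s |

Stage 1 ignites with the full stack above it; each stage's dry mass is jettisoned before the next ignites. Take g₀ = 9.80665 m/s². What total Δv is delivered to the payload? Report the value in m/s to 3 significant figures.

Δv ≈ 12000 m/s

Ignition mass of stage 1 = 356,000+53,000 + 49,800+7,730 + 16,300+1,810 + 4,320 = 488,960 kg.
Stage 1: m₀ = 488,960 kg, m_f = 488,960 − 356,000 = 132,960 kg; Δv = 440×9.80665×ln(3.677) = 4314.9×1.3022 ≈ 5619 m/s.
Stage 2: m₀ = 79,960 kg, m_f = 79,960 − 49,800 = 30,160 kg; Δv = 280×9.80665×ln(2.651) = 2745.9×0.9750 ≈ 2677 m/s.
Stage 3: m₀ = 22,430 kg, m_f = 22,430 − 16,300 = 6,130 kg; Δv = 288×9.80665×ln(3.659) = 2824.3×1.2972 ≈ 3664 m/s.
Total Δv = 5619 + 2677 + 3664 = 11960 m/s.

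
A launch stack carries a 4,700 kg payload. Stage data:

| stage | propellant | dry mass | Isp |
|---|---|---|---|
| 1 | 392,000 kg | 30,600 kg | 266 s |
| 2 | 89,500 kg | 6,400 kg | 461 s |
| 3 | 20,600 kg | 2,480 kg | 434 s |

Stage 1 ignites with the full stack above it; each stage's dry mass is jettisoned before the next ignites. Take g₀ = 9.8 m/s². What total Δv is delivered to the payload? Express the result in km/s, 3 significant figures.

Δv ≈ 14.9 km/s

Ignition mass of stage 1 = 392,000+30,600 + 89,500+6,400 + 20,600+2,480 + 4,700 = 546,280 kg.
Stage 1: m₀ = 546,280 kg, m_f = 546,280 − 392,000 = 154,280 kg; Δv = 266×9.8×ln(3.541) = 2606.8×1.2644 ≈ 3296 m/s.
Stage 2: m₀ = 123,680 kg, m_f = 123,680 − 89,500 = 34,180 kg; Δv = 461×9.8×ln(3.618) = 4517.8×1.2861 ≈ 5810 m/s.
Stage 3: m₀ = 27,780 kg, m_f = 27,780 − 20,600 = 7,180 kg; Δv = 434×9.8×ln(3.869) = 4253.2×1.3530 ≈ 5755 m/s.
Total Δv = 3296 + 5810 + 5755 = 14861 m/s.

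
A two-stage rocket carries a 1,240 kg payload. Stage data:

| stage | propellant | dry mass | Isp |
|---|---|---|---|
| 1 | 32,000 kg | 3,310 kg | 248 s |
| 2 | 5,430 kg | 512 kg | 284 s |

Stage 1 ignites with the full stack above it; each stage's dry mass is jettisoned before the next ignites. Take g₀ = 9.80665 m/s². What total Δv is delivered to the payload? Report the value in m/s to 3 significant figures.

Ignition mass of stage 1 = 32,000+3,310 + 5,430+512 + 1,240 = 42,492 kg.
Stage 1: m₀ = 42,492 kg, m_f = 42,492 − 32,000 = 10,492 kg; Δv = 248×9.80665×ln(4.05) = 2432.0×1.3987 ≈ 3402 m/s.
Stage 2: m₀ = 7,182 kg, m_f = 7,182 − 5,430 = 1,752 kg; Δv = 284×9.80665×ln(4.099) = 2785.1×1.4108 ≈ 3929 m/s.
Total Δv = 3402 + 3929 = 7331 m/s.

Δv ≈ 7330 m/s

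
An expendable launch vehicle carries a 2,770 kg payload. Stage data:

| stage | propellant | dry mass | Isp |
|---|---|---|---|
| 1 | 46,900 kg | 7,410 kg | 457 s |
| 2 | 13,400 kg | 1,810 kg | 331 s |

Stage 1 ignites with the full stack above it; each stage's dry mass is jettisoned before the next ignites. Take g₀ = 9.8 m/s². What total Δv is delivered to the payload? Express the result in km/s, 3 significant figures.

Ignition mass of stage 1 = 46,900+7,410 + 13,400+1,810 + 2,770 = 72,290 kg.
Stage 1: m₀ = 72,290 kg, m_f = 72,290 − 46,900 = 25,390 kg; Δv = 457×9.8×ln(2.847) = 4478.6×1.0463 ≈ 4686 m/s.
Stage 2: m₀ = 17,980 kg, m_f = 17,980 − 13,400 = 4,580 kg; Δv = 331×9.8×ln(3.926) = 3243.8×1.3676 ≈ 4436 m/s.
Total Δv = 4686 + 4436 = 9122 m/s.

Δv ≈ 9.12 km/s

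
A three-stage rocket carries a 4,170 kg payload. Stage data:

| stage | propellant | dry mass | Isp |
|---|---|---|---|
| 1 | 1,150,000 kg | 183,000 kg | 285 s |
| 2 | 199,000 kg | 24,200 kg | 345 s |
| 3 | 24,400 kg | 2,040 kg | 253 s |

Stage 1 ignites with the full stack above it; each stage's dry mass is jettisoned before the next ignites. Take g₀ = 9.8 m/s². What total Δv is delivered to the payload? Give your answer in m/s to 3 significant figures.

Δv ≈ 12700 m/s

Ignition mass of stage 1 = 1,150,000+183,000 + 199,000+24,200 + 24,400+2,040 + 4,170 = 1,586,810 kg.
Stage 1: m₀ = 1,586,810 kg, m_f = 1,586,810 − 1,150,000 = 436,810 kg; Δv = 285×9.8×ln(3.633) = 2793.0×1.2900 ≈ 3603 m/s.
Stage 2: m₀ = 253,810 kg, m_f = 253,810 − 199,000 = 54,810 kg; Δv = 345×9.8×ln(4.631) = 3381.0×1.5327 ≈ 5182 m/s.
Stage 3: m₀ = 30,610 kg, m_f = 30,610 − 24,400 = 6,210 kg; Δv = 253×9.8×ln(4.929) = 2479.4×1.5952 ≈ 3955 m/s.
Total Δv = 3603 + 5182 + 3955 = 12740 m/s.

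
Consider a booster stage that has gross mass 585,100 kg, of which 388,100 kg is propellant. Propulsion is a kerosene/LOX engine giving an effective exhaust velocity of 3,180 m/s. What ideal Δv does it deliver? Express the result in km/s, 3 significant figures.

m_f = m₀ − m_prop = 585,100 − 388,100 = 197,000 kg.
Δv = v_e · ln(m₀/m_f) = 3180.0 × ln(2.97) = 3180.0 × 1.0886 ≈ 3461.7 m/s.

Δv ≈ 3.46 km/s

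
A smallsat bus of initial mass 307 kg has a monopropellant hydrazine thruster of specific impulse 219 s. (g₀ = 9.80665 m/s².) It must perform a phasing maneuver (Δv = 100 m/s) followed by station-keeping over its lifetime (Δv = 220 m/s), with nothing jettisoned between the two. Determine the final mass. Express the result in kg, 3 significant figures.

v_e = Isp · g₀ = 219 × 9.80665 = 2147.7 m/s.
After the first burn: m = 307 × exp(−100/2147.7) = 307 × 0.95451 = 293.035 kg.
After the second burn: m = 293.035 × exp(−220/2147.7) = 293.035 × 0.90263 = 264.502 kg.

final mass ≈ 265 kg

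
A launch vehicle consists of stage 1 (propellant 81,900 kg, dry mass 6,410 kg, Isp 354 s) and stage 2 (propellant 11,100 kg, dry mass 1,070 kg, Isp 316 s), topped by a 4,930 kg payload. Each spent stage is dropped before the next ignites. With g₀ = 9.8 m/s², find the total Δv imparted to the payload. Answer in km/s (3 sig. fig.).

Ignition mass of stage 1 = 81,900+6,410 + 11,100+1,070 + 4,930 = 105,410 kg.
Stage 1: m₀ = 105,410 kg, m_f = 105,410 − 81,900 = 23,510 kg; Δv = 354×9.8×ln(4.484) = 3469.2×1.5004 ≈ 5205 m/s.
Stage 2: m₀ = 17,100 kg, m_f = 17,100 − 11,100 = 6,000 kg; Δv = 316×9.8×ln(2.85) = 3096.8×1.0473 ≈ 3243 m/s.
Total Δv = 5205 + 3243 = 8448 m/s.

Δv ≈ 8.45 km/s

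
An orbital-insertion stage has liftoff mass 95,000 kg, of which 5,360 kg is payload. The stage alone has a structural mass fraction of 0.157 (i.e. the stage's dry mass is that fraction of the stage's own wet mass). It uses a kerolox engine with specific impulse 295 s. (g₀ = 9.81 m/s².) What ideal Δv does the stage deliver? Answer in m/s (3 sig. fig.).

Stage wet mass = m₀ − payload = 95,000 − 5,360 = 89,640 kg.
Stage dry mass = ε × stage wet mass = 0.157 × 89,640 = 14,073.5 kg.
Burnout mass m_f = stage dry + payload = 14,073.5 + 5,360 = 19,433.5 kg.
v_e = Isp · g₀ = 295 × 9.81 = 2894.0 m/s.
Rocket equation: Δv = v_e · ln(95,000/19,433.5) = 2894.0 × ln(4.888) = 2894.0 × 1.5869 ≈ 4592 m/s.

Δv ≈ 4590 m/s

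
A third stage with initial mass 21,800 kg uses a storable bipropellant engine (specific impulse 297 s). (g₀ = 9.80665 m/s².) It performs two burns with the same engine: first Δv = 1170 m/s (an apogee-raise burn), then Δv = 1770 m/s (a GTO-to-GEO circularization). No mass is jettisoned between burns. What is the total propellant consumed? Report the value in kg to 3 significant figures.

v_e = Isp · g₀ = 297 × 9.80665 = 2912.6 m/s.
After the first burn: m = 21800 × exp(−1170/2912.6) = 21800 × 0.66918 = 14,588.1 kg.
After the second burn: m = 14,588.1 × exp(−1770/2912.6) = 14,588.1 × 0.54460 = 7,944.68 kg.
Total propellant = m₀ − m_final = 21800 − 7,944.68 = 13,855.32 kg.

total propellant consumed ≈ 13900 kg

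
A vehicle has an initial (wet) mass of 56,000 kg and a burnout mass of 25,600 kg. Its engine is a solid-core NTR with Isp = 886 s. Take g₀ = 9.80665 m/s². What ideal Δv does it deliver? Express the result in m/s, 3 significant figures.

Δv ≈ 6800 m/s

v_e = Isp · g₀ = 886 × 9.80665 = 8688.7 m/s.
By the Tsiolkovsky rocket equation, Δv = v_e · ln(m₀/m_f) = 8688.7 × ln(2.188) = 8688.7 × 0.7828 ≈ 6801.2 m/s.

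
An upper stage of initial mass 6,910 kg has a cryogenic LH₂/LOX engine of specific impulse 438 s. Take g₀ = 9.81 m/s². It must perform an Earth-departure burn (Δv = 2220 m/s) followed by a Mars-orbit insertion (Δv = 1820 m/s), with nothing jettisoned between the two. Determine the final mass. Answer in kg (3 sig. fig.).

v_e = Isp · g₀ = 438 × 9.81 = 4296.8 m/s.
After the first burn: m = 6910 × exp(−2220/4296.8) = 6910 × 0.59651 = 4,121.88 kg.
After the second burn: m = 4,121.88 × exp(−1820/4296.8) = 4,121.88 × 0.65470 = 2,698.59 kg.

final mass ≈ 2700 kg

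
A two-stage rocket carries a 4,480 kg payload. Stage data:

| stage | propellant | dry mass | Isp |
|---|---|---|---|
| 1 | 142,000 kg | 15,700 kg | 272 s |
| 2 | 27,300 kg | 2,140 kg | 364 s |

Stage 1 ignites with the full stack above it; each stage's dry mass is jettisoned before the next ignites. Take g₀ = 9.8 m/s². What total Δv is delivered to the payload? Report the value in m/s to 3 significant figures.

Ignition mass of stage 1 = 142,000+15,700 + 27,300+2,140 + 4,480 = 191,620 kg.
Stage 1: m₀ = 191,620 kg, m_f = 191,620 − 142,000 = 49,620 kg; Δv = 272×9.8×ln(3.862) = 2665.6×1.3511 ≈ 3602 m/s.
Stage 2: m₀ = 33,920 kg, m_f = 33,920 − 27,300 = 6,620 kg; Δv = 364×9.8×ln(5.124) = 3567.2×1.6339 ≈ 5828 m/s.
Total Δv = 3602 + 5828 = 9430 m/s.

Δv ≈ 9430 m/s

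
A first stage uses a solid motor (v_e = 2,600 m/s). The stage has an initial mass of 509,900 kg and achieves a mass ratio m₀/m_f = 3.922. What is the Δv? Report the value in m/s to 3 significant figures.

Using Δv = v_e ln(m₀/m_f): Δv = v_e · ln(3.922) = 2600.0 × 1.3666 ≈ 3553.2 m/s.

Δv ≈ 3550 m/s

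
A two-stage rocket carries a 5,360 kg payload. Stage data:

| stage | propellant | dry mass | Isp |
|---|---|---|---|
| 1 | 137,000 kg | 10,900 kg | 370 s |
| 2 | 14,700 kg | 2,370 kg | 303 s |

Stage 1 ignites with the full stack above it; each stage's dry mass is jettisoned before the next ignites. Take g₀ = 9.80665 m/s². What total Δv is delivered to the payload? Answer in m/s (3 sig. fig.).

Δv ≈ 9080 m/s

Ignition mass of stage 1 = 137,000+10,900 + 14,700+2,370 + 5,360 = 170,330 kg.
Stage 1: m₀ = 170,330 kg, m_f = 170,330 − 137,000 = 33,330 kg; Δv = 370×9.80665×ln(5.11) = 3628.5×1.6313 ≈ 5919 m/s.
Stage 2: m₀ = 22,430 kg, m_f = 22,430 − 14,700 = 7,730 kg; Δv = 303×9.80665×ln(2.902) = 2971.4×1.0653 ≈ 3165 m/s.
Total Δv = 5919 + 3165 = 9084 m/s.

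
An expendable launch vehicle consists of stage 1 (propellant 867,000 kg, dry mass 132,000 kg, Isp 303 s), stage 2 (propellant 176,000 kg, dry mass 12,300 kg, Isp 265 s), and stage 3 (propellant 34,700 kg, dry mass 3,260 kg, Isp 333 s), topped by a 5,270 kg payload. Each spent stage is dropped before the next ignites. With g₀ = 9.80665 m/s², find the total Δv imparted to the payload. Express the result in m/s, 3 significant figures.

Δv ≈ 12600 m/s

Ignition mass of stage 1 = 867,000+132,000 + 176,000+12,300 + 34,700+3,260 + 5,270 = 1,230,530 kg.
Stage 1: m₀ = 1,230,530 kg, m_f = 1,230,530 − 867,000 = 363,530 kg; Δv = 303×9.80665×ln(3.385) = 2971.4×1.2193 ≈ 3623 m/s.
Stage 2: m₀ = 231,530 kg, m_f = 231,530 − 176,000 = 55,530 kg; Δv = 265×9.80665×ln(4.169) = 2598.8×1.4278 ≈ 3710 m/s.
Stage 3: m₀ = 43,230 kg, m_f = 43,230 − 34,700 = 8,530 kg; Δv = 333×9.80665×ln(5.068) = 3265.6×1.6229 ≈ 5300 m/s.
Total Δv = 3623 + 3710 + 5300 = 12633 m/s.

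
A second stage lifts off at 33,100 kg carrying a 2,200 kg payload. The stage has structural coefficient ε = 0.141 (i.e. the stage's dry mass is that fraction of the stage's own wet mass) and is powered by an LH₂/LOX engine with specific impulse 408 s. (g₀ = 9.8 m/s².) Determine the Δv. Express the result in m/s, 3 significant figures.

Δv ≈ 6470 m/s

Stage wet mass = m₀ − payload = 33,100 − 2,200 = 30,900 kg.
Stage dry mass = ε × stage wet mass = 0.141 × 30,900 = 4,356.9 kg.
Burnout mass m_f = stage dry + payload = 4,356.9 + 2,200 = 6,556.9 kg.
v_e = Isp · g₀ = 408 × 9.8 = 3998.4 m/s.
Δv = v_e · ln(33,100/6,556.9) = 3998.4 × ln(5.048) = 3998.4 × 1.6190 ≈ 6473 m/s.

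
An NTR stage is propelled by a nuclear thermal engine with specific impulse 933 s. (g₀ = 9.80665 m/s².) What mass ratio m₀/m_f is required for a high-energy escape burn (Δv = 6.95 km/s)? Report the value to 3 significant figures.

v_e = Isp · g₀ = 933 × 9.80665 = 9149.6 m/s.
By the Tsiolkovsky rocket equation, m₀/m_f = exp(Δv / v_e) = exp(6950 / 9149.6) = exp(0.7596) = 2.1374.

mass ratio ≈ 2.14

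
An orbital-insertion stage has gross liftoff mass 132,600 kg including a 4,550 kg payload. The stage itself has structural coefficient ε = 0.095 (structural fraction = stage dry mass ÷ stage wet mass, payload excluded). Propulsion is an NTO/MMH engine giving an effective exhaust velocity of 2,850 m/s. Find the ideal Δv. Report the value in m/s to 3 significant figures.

Stage wet mass = m₀ − payload = 132,600 − 4,550 = 128,050 kg.
Stage dry mass = ε × stage wet mass = 0.095 × 128,050 = 12,164.8 kg.
Burnout mass m_f = stage dry + payload = 12,164.8 + 4,550 = 16,714.8 kg.
By the Tsiolkovsky rocket equation, Δv = v_e · ln(132,600/16,714.8) = 2850.0 × ln(7.933) = 2850.0 × 2.0710 ≈ 5902 m/s.

Δv ≈ 5900 m/s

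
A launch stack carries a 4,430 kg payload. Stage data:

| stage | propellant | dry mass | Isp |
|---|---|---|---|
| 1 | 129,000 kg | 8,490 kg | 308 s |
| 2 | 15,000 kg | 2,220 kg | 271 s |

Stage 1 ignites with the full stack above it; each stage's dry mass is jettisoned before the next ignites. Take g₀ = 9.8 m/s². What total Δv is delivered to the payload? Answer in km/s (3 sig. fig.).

Δv ≈ 8.16 km/s

Ignition mass of stage 1 = 129,000+8,490 + 15,000+2,220 + 4,430 = 159,140 kg.
Stage 1: m₀ = 159,140 kg, m_f = 159,140 − 129,000 = 30,140 kg; Δv = 308×9.8×ln(5.28) = 3018.4×1.6639 ≈ 5022 m/s.
Stage 2: m₀ = 21,650 kg, m_f = 21,650 − 15,000 = 6,650 kg; Δv = 271×9.8×ln(3.256) = 2655.8×1.1804 ≈ 3135 m/s.
Total Δv = 5022 + 3135 = 8157 m/s.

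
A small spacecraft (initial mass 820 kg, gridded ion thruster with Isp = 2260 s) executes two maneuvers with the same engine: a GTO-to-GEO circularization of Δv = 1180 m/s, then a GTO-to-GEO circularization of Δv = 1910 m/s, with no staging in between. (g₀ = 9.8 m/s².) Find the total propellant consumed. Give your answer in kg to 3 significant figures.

total propellant consumed ≈ 107 kg

v_e = Isp · g₀ = 2260 × 9.8 = 22148.0 m/s.
After the first burn: m = 820 × exp(−1180/22148.0) = 820 × 0.94812 = 777.458 kg.
After the second burn: m = 777.458 × exp(−1910/22148.0) = 777.458 × 0.91738 = 713.224 kg.
Total propellant = m₀ − m_final = 820 − 713.224 = 106.776 kg.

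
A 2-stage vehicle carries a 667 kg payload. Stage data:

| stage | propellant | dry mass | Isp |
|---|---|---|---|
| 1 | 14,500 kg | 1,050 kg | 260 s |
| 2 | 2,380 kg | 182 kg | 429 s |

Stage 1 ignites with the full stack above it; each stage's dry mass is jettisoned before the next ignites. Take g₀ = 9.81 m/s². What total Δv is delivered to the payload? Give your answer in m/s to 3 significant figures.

Δv ≈ 9390 m/s

Ignition mass of stage 1 = 14,500+1,050 + 2,380+182 + 667 = 18,779 kg.
Stage 1: m₀ = 18,779 kg, m_f = 18,779 − 14,500 = 4,279 kg; Δv = 260×9.81×ln(4.389) = 2550.6×1.4790 ≈ 3772 m/s.
Stage 2: m₀ = 3,229 kg, m_f = 3,229 − 2,380 = 849 kg; Δv = 429×9.81×ln(3.803) = 4208.5×1.3359 ≈ 5622 m/s.
Total Δv = 3772 + 5622 = 9394 m/s.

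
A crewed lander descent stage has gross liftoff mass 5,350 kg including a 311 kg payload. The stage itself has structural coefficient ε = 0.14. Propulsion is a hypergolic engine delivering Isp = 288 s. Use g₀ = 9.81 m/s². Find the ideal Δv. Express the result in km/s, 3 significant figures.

Δv ≈ 4.69 km/s

Stage wet mass = m₀ − payload = 5,350 − 311 = 5,039 kg.
Stage dry mass = ε × stage wet mass = 0.14 × 5,039 = 705.46 kg.
Burnout mass m_f = stage dry + payload = 705.46 + 311 = 1,016.46 kg.
v_e = Isp · g₀ = 288 × 9.81 = 2825.3 m/s.
From the ideal rocket equation, Δv = v_e · ln(5,350/1,016.46) = 2825.3 × ln(5.263) = 2825.3 × 1.6608 ≈ 4692 m/s.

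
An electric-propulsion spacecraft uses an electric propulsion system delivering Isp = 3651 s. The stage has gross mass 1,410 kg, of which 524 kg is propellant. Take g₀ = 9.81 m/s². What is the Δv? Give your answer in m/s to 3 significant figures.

v_e = Isp · g₀ = 3651 × 9.81 = 35816.3 m/s.
m_f = m₀ − m_prop = 1,410 − 524 = 886 kg.
Δv = v_e · ln(m₀/m_f) = 35816.3 × ln(1.591) = 35816.3 × 0.4646 ≈ 16641.3 m/s.

Δv ≈ 16600 m/s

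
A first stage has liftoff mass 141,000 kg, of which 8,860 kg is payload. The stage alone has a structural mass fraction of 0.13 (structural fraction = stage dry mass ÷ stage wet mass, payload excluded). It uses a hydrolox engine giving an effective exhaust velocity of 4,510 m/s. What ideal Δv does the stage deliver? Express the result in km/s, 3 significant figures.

Stage wet mass = m₀ − payload = 141,000 − 8,860 = 132,140 kg.
Stage dry mass = ε × stage wet mass = 0.13 × 132,140 = 17,178.2 kg.
Burnout mass m_f = stage dry + payload = 17,178.2 + 8,860 = 26,038.2 kg.
By the Tsiolkovsky rocket equation, Δv = v_e · ln(141,000/26,038.2) = 4510.0 × ln(5.415) = 4510.0 × 1.6892 ≈ 7618 m/s.

Δv ≈ 7.62 km/s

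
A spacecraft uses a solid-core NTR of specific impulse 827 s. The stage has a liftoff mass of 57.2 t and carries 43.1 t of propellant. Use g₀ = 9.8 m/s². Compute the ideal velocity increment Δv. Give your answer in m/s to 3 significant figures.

v_e = Isp · g₀ = 827 × 9.8 = 8104.6 m/s.
m_f = m₀ − m_prop = 57.2 − 43.1 = 14.1 t.
From the ideal rocket equation, Δv = v_e · ln(m₀/m_f) = 8104.6 × ln(4.057) = 8104.6 × 1.4004 ≈ 11349.5 m/s.

Δv ≈ 11300 m/s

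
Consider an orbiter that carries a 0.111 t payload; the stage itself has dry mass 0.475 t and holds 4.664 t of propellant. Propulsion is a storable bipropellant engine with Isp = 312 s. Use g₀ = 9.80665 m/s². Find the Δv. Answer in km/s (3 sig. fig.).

Δv ≈ 6.71 km/s

v_e = Isp · g₀ = 312 × 9.80665 = 3059.7 m/s.
m₀ = payload + dry + propellant = 0.111 + 0.475 + 4.664 = 5.25 t.
m_f = payload + dry = 0.111 + 0.475 = 0.586 t.
Using Δv = v_e ln(m₀/m_f): Δv = v_e · ln(m₀/m_f) = 3059.7 × ln(8.959) = 3059.7 × 2.1927 ≈ 6708.8 m/s.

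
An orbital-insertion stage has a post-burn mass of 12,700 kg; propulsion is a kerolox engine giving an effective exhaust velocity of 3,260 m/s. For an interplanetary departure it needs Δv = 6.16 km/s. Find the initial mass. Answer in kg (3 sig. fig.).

initial mass ≈ 84000 kg

From the ideal rocket equation, m₀/m_f = exp(Δv / v_e) = exp(6160 / 3260.0) = exp(1.8896) = 6.6165.
m₀ = m_f × 6.6165 = 12,700 × 6.6165 = 84,029.6 kg.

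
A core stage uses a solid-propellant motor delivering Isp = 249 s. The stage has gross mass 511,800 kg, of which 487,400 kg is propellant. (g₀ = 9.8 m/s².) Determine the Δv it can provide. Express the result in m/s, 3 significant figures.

v_e = Isp · g₀ = 249 × 9.8 = 2440.2 m/s.
m_f = m₀ − m_prop = 511,800 − 487,400 = 24,400 kg.
Δv = v_e · ln(m₀/m_f) = 2440.2 × ln(20.98) = 2440.2 × 3.0434 ≈ 7426.4 m/s.

Δv ≈ 7430 m/s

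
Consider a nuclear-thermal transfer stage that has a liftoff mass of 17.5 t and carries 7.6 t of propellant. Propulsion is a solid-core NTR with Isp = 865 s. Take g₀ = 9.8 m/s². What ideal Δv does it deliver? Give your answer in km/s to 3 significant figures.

v_e = Isp · g₀ = 865 × 9.8 = 8477.0 m/s.
m_f = m₀ − m_prop = 17.5 − 7.6 = 9.9 t.
Δv = v_e · ln(m₀/m_f) = 8477.0 × ln(1.768) = 8477.0 × 0.5697 ≈ 4829.1 m/s.

Δv ≈ 4.83 km/s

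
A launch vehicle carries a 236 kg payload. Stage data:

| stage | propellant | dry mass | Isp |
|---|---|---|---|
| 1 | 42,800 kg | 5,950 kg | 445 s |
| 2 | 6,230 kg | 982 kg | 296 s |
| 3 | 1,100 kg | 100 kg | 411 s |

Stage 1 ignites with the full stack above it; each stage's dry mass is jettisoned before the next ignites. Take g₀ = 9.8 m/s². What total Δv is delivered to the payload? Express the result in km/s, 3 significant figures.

Δv ≈ 15.5 km/s

Ignition mass of stage 1 = 42,800+5,950 + 6,230+982 + 1,100+100 + 236 = 57,398 kg.
Stage 1: m₀ = 57,398 kg, m_f = 57,398 − 42,800 = 14,598 kg; Δv = 445×9.8×ln(3.932) = 4361.0×1.3691 ≈ 5971 m/s.
Stage 2: m₀ = 8,648 kg, m_f = 8,648 − 6,230 = 2,418 kg; Δv = 296×9.8×ln(3.577) = 2900.8×1.2744 ≈ 3697 m/s.
Stage 3: m₀ = 1,436 kg, m_f = 1,436 − 1,100 = 336 kg; Δv = 411×9.8×ln(4.274) = 4027.8×1.4525 ≈ 5850 m/s.
Total Δv = 5971 + 3697 + 5850 = 15518 m/s.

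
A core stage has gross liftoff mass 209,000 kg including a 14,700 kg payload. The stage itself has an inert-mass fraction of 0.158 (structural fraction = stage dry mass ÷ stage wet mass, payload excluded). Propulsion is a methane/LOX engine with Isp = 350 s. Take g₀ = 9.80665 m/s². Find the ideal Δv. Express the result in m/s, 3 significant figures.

Δv ≈ 5240 m/s

Stage wet mass = m₀ − payload = 209,000 − 14,700 = 194,300 kg.
Stage dry mass = ε × stage wet mass = 0.158 × 194,300 = 30,699.4 kg.
Burnout mass m_f = stage dry + payload = 30,699.4 + 14,700 = 45,399.4 kg.
v_e = Isp · g₀ = 350 × 9.80665 = 3432.3 m/s.
From the ideal rocket equation, Δv = v_e · ln(209,000/45,399.4) = 3432.3 × ln(4.604) = 3432.3 × 1.5268 ≈ 5241 m/s.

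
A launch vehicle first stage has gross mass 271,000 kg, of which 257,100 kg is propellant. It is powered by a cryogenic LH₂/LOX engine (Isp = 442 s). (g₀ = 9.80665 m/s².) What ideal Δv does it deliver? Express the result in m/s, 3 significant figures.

Δv ≈ 12900 m/s

v_e = Isp · g₀ = 442 × 9.80665 = 4334.5 m/s.
m_f = m₀ − m_prop = 271,000 − 257,100 = 13,900 kg.
Δv = v_e · ln(m₀/m_f) = 4334.5 × ln(19.5) = 4334.5 × 2.9702 ≈ 12874.6 m/s.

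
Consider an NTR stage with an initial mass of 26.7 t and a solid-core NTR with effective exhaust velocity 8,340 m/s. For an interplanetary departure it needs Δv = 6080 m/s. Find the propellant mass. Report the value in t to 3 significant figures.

Rocket equation: m₀/m_f = exp(Δv / v_e) = exp(6080 / 8340.0) = exp(0.7290) = 2.0730.
m_f = 26.7 / 2.0730 = 12.8799 t, so propellant = m₀ − m_f = 26.7 − 12.8799 = 13.8201 t.

propellant mass ≈ 13.8 t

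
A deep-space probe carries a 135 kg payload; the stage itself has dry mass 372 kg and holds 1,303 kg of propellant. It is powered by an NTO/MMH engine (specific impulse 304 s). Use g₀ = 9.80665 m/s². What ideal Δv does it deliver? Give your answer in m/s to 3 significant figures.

v_e = Isp · g₀ = 304 × 9.80665 = 2981.2 m/s.
m₀ = payload + dry + propellant = 135 + 372 + 1,303 = 1,810 kg.
m_f = payload + dry = 135 + 372 = 507 kg.
By the Tsiolkovsky rocket equation, Δv = v_e · ln(m₀/m_f) = 2981.2 × ln(3.57) = 2981.2 × 1.2726 ≈ 3793.8 m/s.

Δv ≈ 3790 m/s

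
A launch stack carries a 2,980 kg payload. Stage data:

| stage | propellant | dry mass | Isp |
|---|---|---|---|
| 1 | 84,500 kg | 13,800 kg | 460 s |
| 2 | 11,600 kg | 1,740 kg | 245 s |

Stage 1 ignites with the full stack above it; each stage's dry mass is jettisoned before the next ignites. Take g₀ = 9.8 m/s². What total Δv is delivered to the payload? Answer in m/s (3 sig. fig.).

Ignition mass of stage 1 = 84,500+13,800 + 11,600+1,740 + 2,980 = 114,620 kg.
Stage 1: m₀ = 114,620 kg, m_f = 114,620 − 84,500 = 30,120 kg; Δv = 460×9.8×ln(3.805) = 4508.0×1.3364 ≈ 6025 m/s.
Stage 2: m₀ = 16,320 kg, m_f = 16,320 − 11,600 = 4,720 kg; Δv = 245×9.8×ln(3.458) = 2401.0×1.2406 ≈ 2979 m/s.
Total Δv = 6025 + 2979 = 9004 m/s.

Δv ≈ 9000 m/s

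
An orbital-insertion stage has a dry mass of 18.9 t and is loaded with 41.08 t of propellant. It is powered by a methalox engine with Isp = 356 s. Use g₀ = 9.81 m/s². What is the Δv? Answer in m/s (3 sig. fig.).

v_e = Isp · g₀ = 356 × 9.81 = 3492.4 m/s.
m₀ = m_dry + m_prop = 18.9 + 41.08 = 59.98 t.
Δv = v_e · ln(m₀/m_f) = 3492.4 × ln(3.174) = 3492.4 × 1.1548 ≈ 4033.1 m/s.

Δv ≈ 4030 m/s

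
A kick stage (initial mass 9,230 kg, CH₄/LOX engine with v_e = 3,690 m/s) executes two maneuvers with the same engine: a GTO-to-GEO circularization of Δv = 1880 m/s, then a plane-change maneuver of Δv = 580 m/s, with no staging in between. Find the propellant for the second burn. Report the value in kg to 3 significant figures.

propellant for the second burn ≈ 807 kg

After the first burn: m = 9230 × exp(−1880/3690.0) = 9230 × 0.60080 = 5,545.38 kg.
After the second burn: m = 5,545.38 × exp(−580/3690.0) = 5,545.38 × 0.85455 = 4,738.8 kg.
Second-burn propellant = 5,545.38 − 4,738.8 = 806.58 kg.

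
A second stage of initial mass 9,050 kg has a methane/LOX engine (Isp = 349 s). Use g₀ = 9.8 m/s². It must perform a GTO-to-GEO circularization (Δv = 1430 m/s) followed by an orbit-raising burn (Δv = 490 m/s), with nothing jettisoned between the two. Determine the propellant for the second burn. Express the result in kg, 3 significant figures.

propellant for the second burn ≈ 795 kg

v_e = Isp · g₀ = 349 × 9.8 = 3420.2 m/s.
After the first burn: m = 9050 × exp(−1430/3420.2) = 9050 × 0.65829 = 5,957.52 kg.
After the second burn: m = 5,957.52 × exp(−490/3420.2) = 5,957.52 × 0.86652 = 5,162.31 kg.
Second-burn propellant = 5,957.52 − 5,162.31 = 795.21 kg.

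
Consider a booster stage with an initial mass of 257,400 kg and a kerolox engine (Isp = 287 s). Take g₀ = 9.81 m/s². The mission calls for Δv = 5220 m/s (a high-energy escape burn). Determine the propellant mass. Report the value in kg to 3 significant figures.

propellant mass ≈ 217000 kg

v_e = Isp · g₀ = 287 × 9.81 = 2815.5 m/s.
m₀/m_f = exp(Δv / v_e) = exp(5220 / 2815.5) = exp(1.8540) = 6.3856.
m_f = 257,400 / 6.3856 = 40,309.4 kg, so propellant = m₀ − m_f = 257,400 − 40,309.4 = 217,090.6 kg.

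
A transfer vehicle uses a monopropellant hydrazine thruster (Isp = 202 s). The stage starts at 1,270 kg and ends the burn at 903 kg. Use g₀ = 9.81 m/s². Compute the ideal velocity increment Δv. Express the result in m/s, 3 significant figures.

Δv ≈ 676 m/s

v_e = Isp · g₀ = 202 × 9.81 = 1981.6 m/s.
Δv = v_e · ln(m₀/m_f) = 1981.6 × ln(1.406) = 1981.6 × 0.3410 ≈ 675.8 m/s.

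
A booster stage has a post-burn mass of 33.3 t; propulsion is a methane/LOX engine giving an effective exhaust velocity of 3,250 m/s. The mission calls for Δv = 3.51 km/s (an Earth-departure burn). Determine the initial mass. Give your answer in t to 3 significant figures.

initial mass ≈ 98.1 t

By the Tsiolkovsky rocket equation, m₀/m_f = exp(Δv / v_e) = exp(3510 / 3250.0) = exp(1.0800) = 2.9447.
m₀ = m_f × 2.9447 = 33.3 × 2.9447 = 98.0585 t.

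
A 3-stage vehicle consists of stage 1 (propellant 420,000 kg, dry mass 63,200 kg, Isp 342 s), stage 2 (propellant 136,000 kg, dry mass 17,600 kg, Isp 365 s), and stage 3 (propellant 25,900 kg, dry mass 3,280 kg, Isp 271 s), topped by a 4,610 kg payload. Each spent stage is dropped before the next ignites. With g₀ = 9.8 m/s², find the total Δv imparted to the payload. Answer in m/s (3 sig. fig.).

Ignition mass of stage 1 = 420,000+63,200 + 136,000+17,600 + 25,900+3,280 + 4,610 = 670,590 kg.
Stage 1: m₀ = 670,590 kg, m_f = 670,590 − 420,000 = 250,590 kg; Δv = 342×9.8×ln(2.676) = 3351.6×0.9843 ≈ 3299 m/s.
Stage 2: m₀ = 187,390 kg, m_f = 187,390 − 136,000 = 51,390 kg; Δv = 365×9.8×ln(3.646) = 3577.0×1.2937 ≈ 4628 m/s.
Stage 3: m₀ = 33,790 kg, m_f = 33,790 − 25,900 = 7,890 kg; Δv = 271×9.8×ln(4.283) = 2655.8×1.4546 ≈ 3863 m/s.
Total Δv = 3299 + 4628 + 3863 = 11790 m/s.

Δv ≈ 11800 m/s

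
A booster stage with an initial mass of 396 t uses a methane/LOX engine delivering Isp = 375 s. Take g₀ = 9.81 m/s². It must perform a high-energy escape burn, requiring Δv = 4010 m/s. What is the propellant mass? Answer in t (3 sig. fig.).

propellant mass ≈ 263 t

v_e = Isp · g₀ = 375 × 9.81 = 3678.8 m/s.
Rocket equation: m₀/m_f = exp(Δv / v_e) = exp(4010 / 3678.8) = exp(1.0900) = 2.9744.
m_f = 396 / 2.9744 = 133.136 t, so propellant = m₀ − m_f = 396 − 133.136 = 262.864 t.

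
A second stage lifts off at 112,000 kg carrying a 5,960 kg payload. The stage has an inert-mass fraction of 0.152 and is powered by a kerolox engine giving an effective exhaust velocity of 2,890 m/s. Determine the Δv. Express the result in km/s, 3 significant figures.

Δv ≈ 4.69 km/s

Stage wet mass = m₀ − payload = 112,000 − 5,960 = 106,040 kg.
Stage dry mass = ε × stage wet mass = 0.152 × 106,040 = 16,118.1 kg.
Burnout mass m_f = stage dry + payload = 16,118.1 + 5,960 = 22,078.1 kg.
Δv = v_e · ln(112,000/22,078.1) = 2890.0 × ln(5.073) = 2890.0 × 1.6239 ≈ 4693 m/s.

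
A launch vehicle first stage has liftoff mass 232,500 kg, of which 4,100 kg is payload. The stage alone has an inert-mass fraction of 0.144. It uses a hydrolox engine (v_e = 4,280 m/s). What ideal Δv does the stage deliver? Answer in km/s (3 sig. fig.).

Δv ≈ 7.87 km/s

Stage wet mass = m₀ − payload = 232,500 − 4,100 = 228,400 kg.
Stage dry mass = ε × stage wet mass = 0.144 × 228,400 = 32,889.6 kg.
Burnout mass m_f = stage dry + payload = 32,889.6 + 4,100 = 36,989.6 kg.
Δv = v_e · ln(232,500/36,989.6) = 4280.0 × ln(6.286) = 4280.0 × 1.8383 ≈ 7868 m/s.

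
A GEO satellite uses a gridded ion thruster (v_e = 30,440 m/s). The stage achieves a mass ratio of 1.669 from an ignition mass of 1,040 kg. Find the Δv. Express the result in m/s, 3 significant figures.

Δv ≈ 15600 m/s

Δv = v_e · ln(1.669) = 30440.0 × 0.5122 ≈ 15592.1 m/s.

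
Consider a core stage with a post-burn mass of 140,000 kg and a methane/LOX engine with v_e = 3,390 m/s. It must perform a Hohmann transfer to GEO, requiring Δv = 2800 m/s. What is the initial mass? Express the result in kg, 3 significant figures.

initial mass ≈ 320000 kg

Using Δv = v_e ln(m₀/m_f): m₀/m_f = exp(Δv / v_e) = exp(2800 / 3390.0) = exp(0.8260) = 2.2841.
m₀ = m_f × 2.2841 = 140,000 × 2.2841 = 319,774 kg.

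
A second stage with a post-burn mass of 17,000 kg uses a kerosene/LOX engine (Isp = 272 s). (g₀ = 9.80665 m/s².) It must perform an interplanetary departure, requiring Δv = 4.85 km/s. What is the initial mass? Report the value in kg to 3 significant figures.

initial mass ≈ 105000 kg

v_e = Isp · g₀ = 272 × 9.80665 = 2667.4 m/s.
By the Tsiolkovsky rocket equation, m₀/m_f = exp(Δv / v_e) = exp(4850 / 2667.4) = exp(1.8182) = 6.1610.
m₀ = m_f × 6.1610 = 17,000 × 6.1610 = 104,737 kg.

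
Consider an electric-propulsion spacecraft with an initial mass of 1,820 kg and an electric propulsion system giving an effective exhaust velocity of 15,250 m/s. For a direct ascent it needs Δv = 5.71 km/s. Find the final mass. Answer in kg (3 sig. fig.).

final mass ≈ 1250 kg

m₀/m_f = exp(Δv / v_e) = exp(5710 / 15250.0) = exp(0.3744) = 1.4542.
m_f = m₀ / 1.4542 = 1,820 / 1.4542 = 1,251.55 kg.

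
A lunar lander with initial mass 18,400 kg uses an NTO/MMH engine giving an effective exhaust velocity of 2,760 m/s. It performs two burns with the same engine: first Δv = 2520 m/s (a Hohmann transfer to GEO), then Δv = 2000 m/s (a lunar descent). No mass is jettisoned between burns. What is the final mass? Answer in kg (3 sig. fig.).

After the first burn: m = 18400 × exp(−2520/2760.0) = 18400 × 0.40130 = 7,383.92 kg.
After the second burn: m = 7,383.92 × exp(−2000/2760.0) = 7,383.92 × 0.48450 = 3,577.51 kg.

final mass ≈ 3580 kg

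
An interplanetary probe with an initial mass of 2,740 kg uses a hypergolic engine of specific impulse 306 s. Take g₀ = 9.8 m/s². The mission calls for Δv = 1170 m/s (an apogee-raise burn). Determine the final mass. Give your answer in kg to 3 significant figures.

final mass ≈ 1850 kg

v_e = Isp · g₀ = 306 × 9.8 = 2998.8 m/s.
From the ideal rocket equation, m₀/m_f = exp(Δv / v_e) = exp(1170 / 2998.8) = exp(0.3902) = 1.4772.
m_f = m₀ / 1.4772 = 2,740 / 1.4772 = 1,854.86 kg.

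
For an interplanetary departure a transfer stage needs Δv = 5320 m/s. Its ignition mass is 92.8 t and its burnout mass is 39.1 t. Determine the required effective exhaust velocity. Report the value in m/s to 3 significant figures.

v_e ≈ 6160 m/s

ln(m₀/m_f) = ln(92800/39100) = ln(2.373) = 0.8643.
From the ideal rocket equation, v_e = Δv / ln(m₀/m_f) = 5320 / 0.8643 = 6155.1 m/s.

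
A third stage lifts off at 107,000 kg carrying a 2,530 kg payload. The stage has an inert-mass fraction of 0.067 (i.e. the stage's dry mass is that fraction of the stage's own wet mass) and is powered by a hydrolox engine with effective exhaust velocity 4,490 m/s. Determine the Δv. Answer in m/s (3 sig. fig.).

Stage wet mass = m₀ − payload = 107,000 − 2,530 = 104,470 kg.
Stage dry mass = ε × stage wet mass = 0.067 × 104,470 = 6,999.49 kg.
Burnout mass m_f = stage dry + payload = 6,999.49 + 2,530 = 9,529.49 kg.
Rocket equation: Δv = v_e · ln(107,000/9,529.49) = 4490.0 × ln(11.23) = 4490.0 × 2.4184 ≈ 10859 m/s.

Δv ≈ 10900 m/s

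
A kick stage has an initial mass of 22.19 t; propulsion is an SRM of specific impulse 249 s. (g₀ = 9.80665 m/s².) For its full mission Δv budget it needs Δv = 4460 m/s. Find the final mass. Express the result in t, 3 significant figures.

final mass ≈ 3.57 t

v_e = Isp · g₀ = 249 × 9.80665 = 2441.9 m/s.
Using Δv = v_e ln(m₀/m_f): m₀/m_f = exp(Δv / v_e) = exp(4460 / 2441.9) = exp(1.8265) = 6.2120.
m_f = m₀ / 6.2120 = 22.19 / 6.2120 = 3.57212 t.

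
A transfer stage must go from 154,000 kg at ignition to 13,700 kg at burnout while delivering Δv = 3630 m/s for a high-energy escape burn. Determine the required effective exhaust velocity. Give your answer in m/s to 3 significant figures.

v_e ≈ 1500 m/s

ln(m₀/m_f) = ln(154000/13700) = ln(11.24) = 2.4196.
Using Δv = v_e ln(m₀/m_f): v_e = Δv / ln(m₀/m_f) = 3630 / 2.4196 = 1500.3 m/s.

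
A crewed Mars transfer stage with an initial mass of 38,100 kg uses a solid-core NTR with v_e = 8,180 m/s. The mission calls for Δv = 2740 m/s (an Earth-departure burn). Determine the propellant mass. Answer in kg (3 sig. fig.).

m₀/m_f = exp(Δv / v_e) = exp(2740 / 8180.0) = exp(0.3350) = 1.3979.
m_f = 38,100 / 1.3979 = 27,255.2 kg, so propellant = m₀ − m_f = 38,100 − 27,255.2 = 10,844.8 kg.

propellant mass ≈ 10800 kg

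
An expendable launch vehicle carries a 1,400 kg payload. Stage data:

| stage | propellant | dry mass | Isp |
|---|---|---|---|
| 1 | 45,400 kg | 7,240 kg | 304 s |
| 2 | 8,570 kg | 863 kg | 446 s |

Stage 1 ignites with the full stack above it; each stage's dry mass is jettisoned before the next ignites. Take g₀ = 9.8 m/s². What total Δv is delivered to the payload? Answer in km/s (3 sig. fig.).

Ignition mass of stage 1 = 45,400+7,240 + 8,570+863 + 1,400 = 63,473 kg.
Stage 1: m₀ = 63,473 kg, m_f = 63,473 − 45,400 = 18,073 kg; Δv = 304×9.8×ln(3.512) = 2979.2×1.2562 ≈ 3742 m/s.
Stage 2: m₀ = 10,833 kg, m_f = 10,833 − 8,570 = 2,263 kg; Δv = 446×9.8×ln(4.787) = 4370.8×1.5659 ≈ 6844 m/s.
Total Δv = 3742 + 6844 = 10586 m/s.

Δv ≈ 10.6 km/s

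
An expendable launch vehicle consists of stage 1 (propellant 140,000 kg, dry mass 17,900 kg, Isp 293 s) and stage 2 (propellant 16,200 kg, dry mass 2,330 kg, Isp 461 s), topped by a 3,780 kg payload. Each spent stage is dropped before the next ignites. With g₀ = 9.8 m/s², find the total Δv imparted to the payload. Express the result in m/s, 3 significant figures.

Δv ≈ 10200 m/s

Ignition mass of stage 1 = 140,000+17,900 + 16,200+2,330 + 3,780 = 180,210 kg.
Stage 1: m₀ = 180,210 kg, m_f = 180,210 − 140,000 = 40,210 kg; Δv = 293×9.8×ln(4.482) = 2871.4×1.5000 ≈ 4307 m/s.
Stage 2: m₀ = 22,310 kg, m_f = 22,310 − 16,200 = 6,110 kg; Δv = 461×9.8×ln(3.651) = 4517.8×1.2951 ≈ 5851 m/s.
Total Δv = 4307 + 5851 = 10158 m/s.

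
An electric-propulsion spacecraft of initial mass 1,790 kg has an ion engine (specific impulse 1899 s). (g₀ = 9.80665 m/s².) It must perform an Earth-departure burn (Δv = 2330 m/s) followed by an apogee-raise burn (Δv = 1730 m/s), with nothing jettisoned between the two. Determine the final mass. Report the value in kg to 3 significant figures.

v_e = Isp · g₀ = 1899 × 9.80665 = 18622.8 m/s.
After the first burn: m = 1790 × exp(−2330/18622.8) = 1790 × 0.88240 = 1,579.5 kg.
After the second burn: m = 1,579.5 × exp(−1730/18622.8) = 1,579.5 × 0.91129 = 1,439.38 kg.

final mass ≈ 1440 kg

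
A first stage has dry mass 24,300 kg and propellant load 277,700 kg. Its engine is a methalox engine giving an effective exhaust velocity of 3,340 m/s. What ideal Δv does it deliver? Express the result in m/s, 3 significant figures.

m₀ = m_dry + m_prop = 24,300 + 277,700 = 302,000 kg.
By the Tsiolkovsky rocket equation, Δv = v_e · ln(m₀/m_f) = 3340.0 × ln(12.43) = 3340.0 × 2.5200 ≈ 8416.6 m/s.

Δv ≈ 8420 m/s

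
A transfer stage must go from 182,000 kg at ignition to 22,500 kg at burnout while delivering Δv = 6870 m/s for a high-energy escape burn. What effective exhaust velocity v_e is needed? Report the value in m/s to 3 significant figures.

ln(m₀/m_f) = ln(182000/22500) = ln(8.089) = 2.0905.
v_e = Δv / ln(m₀/m_f) = 6870 / 2.0905 = 3286.3 m/s.

v_e ≈ 3290 m/s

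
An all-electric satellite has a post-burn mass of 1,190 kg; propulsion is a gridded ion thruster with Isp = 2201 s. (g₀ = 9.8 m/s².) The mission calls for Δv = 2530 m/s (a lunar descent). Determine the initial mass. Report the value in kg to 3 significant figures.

v_e = Isp · g₀ = 2201 × 9.8 = 21569.8 m/s.
m₀/m_f = exp(Δv / v_e) = exp(2530 / 21569.8) = exp(0.1173) = 1.1244.
m₀ = m_f × 1.1244 = 1,190 × 1.1244 = 1,338.04 kg.

initial mass ≈ 1340 kg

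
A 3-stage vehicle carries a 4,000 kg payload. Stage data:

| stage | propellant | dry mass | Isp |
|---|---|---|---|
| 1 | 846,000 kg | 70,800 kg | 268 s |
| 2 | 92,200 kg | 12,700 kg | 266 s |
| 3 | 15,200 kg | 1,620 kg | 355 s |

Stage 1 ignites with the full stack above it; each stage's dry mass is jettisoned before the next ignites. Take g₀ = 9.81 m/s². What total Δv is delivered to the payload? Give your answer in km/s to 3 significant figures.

Ignition mass of stage 1 = 846,000+70,800 + 92,200+12,700 + 15,200+1,620 + 4,000 = 1,042,520 kg.
Stage 1: m₀ = 1,042,520 kg, m_f = 1,042,520 − 846,000 = 196,520 kg; Δv = 268×9.81×ln(5.305) = 2629.1×1.6686 ≈ 4387 m/s.
Stage 2: m₀ = 125,720 kg, m_f = 125,720 − 92,200 = 33,520 kg; Δv = 266×9.81×ln(3.751) = 2609.5×1.3219 ≈ 3449 m/s.
Stage 3: m₀ = 20,820 kg, m_f = 20,820 − 15,200 = 5,620 kg; Δv = 355×9.81×ln(3.705) = 3482.6×1.3096 ≈ 4561 m/s.
Total Δv = 4387 + 3449 + 4561 = 12397 m/s.

Δv ≈ 12.4 km/s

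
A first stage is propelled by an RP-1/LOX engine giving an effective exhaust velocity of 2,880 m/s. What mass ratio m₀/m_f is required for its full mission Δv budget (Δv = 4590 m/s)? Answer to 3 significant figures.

m₀/m_f = exp(Δv / v_e) = exp(4590 / 2880.0) = exp(1.5938) = 4.9222.

mass ratio ≈ 4.92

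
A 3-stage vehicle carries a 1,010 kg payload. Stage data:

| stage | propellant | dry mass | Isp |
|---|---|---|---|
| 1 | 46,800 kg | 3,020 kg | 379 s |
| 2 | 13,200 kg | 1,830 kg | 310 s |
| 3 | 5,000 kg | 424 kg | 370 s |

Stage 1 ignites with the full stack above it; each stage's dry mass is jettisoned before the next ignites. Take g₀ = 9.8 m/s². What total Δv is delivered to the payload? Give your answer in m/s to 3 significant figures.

Ignition mass of stage 1 = 46,800+3,020 + 13,200+1,830 + 5,000+424 + 1,010 = 71,284 kg.
Stage 1: m₀ = 71,284 kg, m_f = 71,284 − 46,800 = 24,484 kg; Δv = 379×9.8×ln(2.911) = 3714.2×1.0687 ≈ 3969 m/s.
Stage 2: m₀ = 21,464 kg, m_f = 21,464 − 13,200 = 8,264 kg; Δv = 310×9.8×ln(2.597) = 3038.0×0.9545 ≈ 2900 m/s.
Stage 3: m₀ = 6,434 kg, m_f = 6,434 − 5,000 = 1,434 kg; Δv = 370×9.8×ln(4.487) = 3626.0×1.5011 ≈ 5443 m/s.
Total Δv = 3969 + 2900 + 5443 = 12312 m/s.

Δv ≈ 12300 m/s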